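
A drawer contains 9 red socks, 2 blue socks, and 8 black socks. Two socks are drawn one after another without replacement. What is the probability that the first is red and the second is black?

Multiply the probability of each draw given the previous ones:
P = 9/19 × 8/18 = 72/342 = 4/19.

4/19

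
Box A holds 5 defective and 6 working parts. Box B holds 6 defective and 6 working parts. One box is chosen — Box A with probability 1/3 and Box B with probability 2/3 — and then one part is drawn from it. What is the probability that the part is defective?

16/33

From Box A: P(defective) = 5/11.
From Box B: P(defective) = 6/12.
Total probability = (1/3)(5/11) + (2/3)(6/12) = 16/33.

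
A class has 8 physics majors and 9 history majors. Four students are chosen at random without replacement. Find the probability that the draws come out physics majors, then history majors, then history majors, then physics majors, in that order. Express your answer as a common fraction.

6/85

Chain rule:
P = 8/17 × 9/16 × 8/15 × 7/14 = 4032/57120 = 6/85.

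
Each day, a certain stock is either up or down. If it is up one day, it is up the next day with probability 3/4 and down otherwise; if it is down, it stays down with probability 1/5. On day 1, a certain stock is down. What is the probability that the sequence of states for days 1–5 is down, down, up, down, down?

1/125

Day 1 is given. For each transition, use the conditional probability from the current state:
P(down | down) = 1/5; P(up | down) = 4/5; P(down | up) = 1/4; P(down | down) = 1/5.
P = 1/5 × 4/5 × 1/4 × 1/5 = 4/500 = 1/125.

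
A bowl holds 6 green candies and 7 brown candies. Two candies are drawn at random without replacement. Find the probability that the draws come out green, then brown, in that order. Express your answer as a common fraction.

7/26

Chain rule:
P = 6/13 × 7/12 = 42/156 = 7/26.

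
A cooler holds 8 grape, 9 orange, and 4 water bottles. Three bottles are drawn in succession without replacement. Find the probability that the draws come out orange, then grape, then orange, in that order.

Each draw changes the counts, so multiply the conditional probabilities along the sequence:
P = 9/21 × 8/20 × 8/19 = 576/7980 = 48/665.

48/665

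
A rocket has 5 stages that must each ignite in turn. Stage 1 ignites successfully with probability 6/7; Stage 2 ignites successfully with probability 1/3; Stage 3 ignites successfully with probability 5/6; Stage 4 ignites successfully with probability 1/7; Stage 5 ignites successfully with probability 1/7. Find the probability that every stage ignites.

5/1029

Multiplying along the chain,
P = 6/7 × 1/3 × 5/6 × 1/7 × 1/7 = 30/6174 = 5/1029.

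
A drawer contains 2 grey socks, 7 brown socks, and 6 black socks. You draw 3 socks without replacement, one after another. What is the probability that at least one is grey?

P(no grey) = 13/15 × 12/14 × 11/13 = 1716/2730 = 22/35.
P(at least one) = 1 − 22/35 = 13/35.

13/35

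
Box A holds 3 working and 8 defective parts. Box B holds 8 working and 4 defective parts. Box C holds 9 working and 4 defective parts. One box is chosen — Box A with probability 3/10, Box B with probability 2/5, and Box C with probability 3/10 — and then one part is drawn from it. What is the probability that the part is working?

1193/2145

From Box A: P(working) = 3/11.
From Box B: P(working) = 8/12.
From Box C: P(working) = 9/13.
Total probability = (3/10)(3/11) + (2/5)(8/12) + (3/10)(9/13) = 1193/2145.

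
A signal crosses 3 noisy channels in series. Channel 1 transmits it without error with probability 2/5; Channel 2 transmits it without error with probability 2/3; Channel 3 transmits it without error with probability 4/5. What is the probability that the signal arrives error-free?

16/75

Each stage is reached only if all earlier stages succeed, so
P = 2/5 × 2/3 × 4/5 = 16/75.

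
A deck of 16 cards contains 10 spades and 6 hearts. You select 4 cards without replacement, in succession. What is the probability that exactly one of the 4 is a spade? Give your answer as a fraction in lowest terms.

One ordering (a spade drawn first) has probability 10/16 × 6/15 × 5/14 × 4/13 = 1200/43680 = 5/182.
There are C(4,1) = 4 such orderings, each equally likely, so P = 4 × 5/182 = 10/91.

10/91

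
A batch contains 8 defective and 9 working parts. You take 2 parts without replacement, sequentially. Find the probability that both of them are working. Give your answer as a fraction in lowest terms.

P(every draw is working) = 9/17 × 8/16 = 72/272 = 9/34.

9/34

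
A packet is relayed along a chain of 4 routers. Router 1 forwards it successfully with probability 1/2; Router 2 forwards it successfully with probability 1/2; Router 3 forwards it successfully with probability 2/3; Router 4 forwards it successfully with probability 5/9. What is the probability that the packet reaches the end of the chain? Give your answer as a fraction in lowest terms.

5/54

The events are sequential, so multiply the conditional probabilities:
P = 1/2 × 1/2 × 2/3 × 5/9 = 10/108 = 5/54.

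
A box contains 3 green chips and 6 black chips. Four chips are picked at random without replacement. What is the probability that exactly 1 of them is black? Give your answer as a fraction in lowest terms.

1/21

One ordering (black drawn first) has probability 6/9 × 3/8 × 2/7 × 1/6 = 36/3024 = 1/84.
There are C(4,1) = 4 such orderings, each equally likely, so P = 4 × 1/84 = 1/21.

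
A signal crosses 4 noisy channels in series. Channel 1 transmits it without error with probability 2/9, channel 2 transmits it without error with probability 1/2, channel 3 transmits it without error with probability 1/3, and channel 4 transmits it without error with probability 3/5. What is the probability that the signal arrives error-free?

1/45

Multiplying along the chain,
P = 2/9 × 1/2 × 1/3 × 3/5 = 6/270 = 1/45.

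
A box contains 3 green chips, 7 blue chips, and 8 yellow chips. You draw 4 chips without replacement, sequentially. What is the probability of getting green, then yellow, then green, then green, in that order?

Multiply the probability of each draw given the previous ones:
P = 3/18 × 8/17 × 2/16 × 1/15 = 48/73440 = 1/1530.

1/1530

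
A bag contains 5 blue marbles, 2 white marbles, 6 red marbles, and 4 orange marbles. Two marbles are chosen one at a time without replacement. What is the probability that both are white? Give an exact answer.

1/136

P(all white) = 2/17 × 1/16 = 2/272 = 1/136.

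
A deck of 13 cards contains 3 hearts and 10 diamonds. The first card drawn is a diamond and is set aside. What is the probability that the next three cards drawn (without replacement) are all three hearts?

1/220

With the first card removed, 3 hearts remain out of 12.
P = 3/12 × 2/11 × 1/10 = 6/1320 = 1/220.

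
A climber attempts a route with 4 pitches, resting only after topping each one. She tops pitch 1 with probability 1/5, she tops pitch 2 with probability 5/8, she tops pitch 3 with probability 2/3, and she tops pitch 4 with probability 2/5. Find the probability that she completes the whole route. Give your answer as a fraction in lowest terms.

1/30

The events are sequential, so multiply the conditional probabilities:
P = 1/5 × 5/8 × 2/3 × 2/5 = 20/600 = 1/30.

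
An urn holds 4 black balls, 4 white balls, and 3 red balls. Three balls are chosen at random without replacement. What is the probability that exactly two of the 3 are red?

One ordering (red drawn first) has probability 3/11 × 2/10 × 8/9 = 48/990 = 8/165.
There are C(3,2) = 3 such orderings, each equally likely, so P = 3 × 8/165 = 8/55.

8/55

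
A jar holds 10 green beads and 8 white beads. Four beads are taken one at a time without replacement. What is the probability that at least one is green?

P(no green) = 8/18 × 7/17 × 6/16 × 5/15 = 1680/73440 = 7/306.
P(at least one) = 1 − 7/306 = 299/306.

299/306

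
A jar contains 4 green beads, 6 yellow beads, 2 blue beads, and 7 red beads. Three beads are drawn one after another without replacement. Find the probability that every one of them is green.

4/969

P = 4/19 × 3/18 × 2/17 = 24/5814 = 4/969.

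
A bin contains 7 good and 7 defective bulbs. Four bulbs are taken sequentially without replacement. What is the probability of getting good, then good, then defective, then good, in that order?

35/572

Chain rule:
P = 7/14 × 6/13 × 7/12 × 5/11 = 1470/24024 = 35/572.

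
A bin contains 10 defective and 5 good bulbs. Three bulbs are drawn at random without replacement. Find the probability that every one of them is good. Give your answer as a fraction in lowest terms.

2/91

P = 5/15 × 4/14 × 3/13 = 60/2730 = 2/91.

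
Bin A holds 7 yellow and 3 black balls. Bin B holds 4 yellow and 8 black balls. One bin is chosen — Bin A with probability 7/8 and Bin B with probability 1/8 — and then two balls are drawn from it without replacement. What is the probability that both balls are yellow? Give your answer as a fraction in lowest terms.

From Bin A: P(both yellow) = (7/10)(6/9) = 7/15.
From Bin B: P(both yellow) = (4/12)(3/11) = 1/11.
Total probability = (7/8)(7/15) + (1/8)(1/11) = 277/660.

277/660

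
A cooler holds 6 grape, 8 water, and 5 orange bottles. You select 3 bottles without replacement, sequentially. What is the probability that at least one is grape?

683/969

P(no grape) = 13/19 × 12/18 × 11/17 = 1716/5814 = 286/969.
P(at least one) = 1 − 286/969 = 683/969.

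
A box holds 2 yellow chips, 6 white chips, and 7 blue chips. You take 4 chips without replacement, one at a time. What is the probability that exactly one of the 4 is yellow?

44/105

One ordering (yellow drawn first) has probability 2/15 × 13/14 × 12/13 × 11/12 = 3432/32760 = 11/105.
There are C(4,1) = 4 such orderings, each equally likely, so P = 4 × 11/105 = 44/105.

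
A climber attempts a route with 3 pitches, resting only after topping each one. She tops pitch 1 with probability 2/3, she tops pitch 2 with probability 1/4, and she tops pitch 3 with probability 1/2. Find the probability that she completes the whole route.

Each stage is reached only if all earlier stages succeed, so
P = 2/3 × 1/4 × 1/2 = 2/24 = 1/12.

1/12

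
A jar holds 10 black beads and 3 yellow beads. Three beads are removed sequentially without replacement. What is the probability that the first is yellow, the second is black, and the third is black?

Each draw changes the counts, so multiply the conditional probabilities along the sequence:
P = 3/13 × 10/12 × 9/11 = 270/1716 = 45/286.

45/286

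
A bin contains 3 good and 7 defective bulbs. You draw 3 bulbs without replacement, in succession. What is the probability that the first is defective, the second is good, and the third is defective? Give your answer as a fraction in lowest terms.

Each draw changes the counts, so multiply the conditional probabilities along the sequence:
P = 7/10 × 3/9 × 6/8 = 126/720 = 7/40.

7/40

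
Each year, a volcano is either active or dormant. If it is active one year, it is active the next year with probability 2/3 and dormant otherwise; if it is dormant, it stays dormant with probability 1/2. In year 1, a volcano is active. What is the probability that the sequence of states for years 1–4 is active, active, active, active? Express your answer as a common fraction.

8/27

Year 1 is given. For each transition, use the conditional probability from the current state:
P(active | active) = 2/3; P(active | active) = 2/3; P(active | active) = 2/3.
P = 2/3 × 2/3 × 2/3 = 8/27.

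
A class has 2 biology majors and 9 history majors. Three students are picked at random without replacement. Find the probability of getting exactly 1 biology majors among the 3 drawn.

24/55

One ordering (a biology major drawn first) has probability 2/11 × 9/10 × 8/9 = 144/990 = 8/55.
There are C(3,1) = 3 such orderings, each equally likely, so P = 3 × 8/55 = 24/55.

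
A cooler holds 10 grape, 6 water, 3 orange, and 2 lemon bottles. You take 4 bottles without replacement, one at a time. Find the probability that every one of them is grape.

2/57

P = 10/21 × 9/20 × 8/19 × 7/18 = 5040/143640 = 2/57.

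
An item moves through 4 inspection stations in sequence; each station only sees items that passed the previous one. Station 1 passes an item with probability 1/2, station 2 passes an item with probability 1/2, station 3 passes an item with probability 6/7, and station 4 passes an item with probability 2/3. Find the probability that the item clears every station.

1/7

Multiplying along the chain,
P = 1/2 × 1/2 × 6/7 × 2/3 = 12/84 = 1/7.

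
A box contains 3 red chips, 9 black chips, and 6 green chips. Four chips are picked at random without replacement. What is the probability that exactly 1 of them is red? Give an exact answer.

91/204

One ordering (red drawn first) has probability 3/18 × 15/17 × 14/16 × 13/15 = 8190/73440 = 91/816.
There are C(4,1) = 4 such orderings, each equally likely, so P = 4 × 91/816 = 91/204.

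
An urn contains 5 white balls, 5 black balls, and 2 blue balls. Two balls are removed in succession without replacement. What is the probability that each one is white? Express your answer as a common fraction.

P(every draw is white) = 5/12 × 4/11 = 20/132 = 5/33.

5/33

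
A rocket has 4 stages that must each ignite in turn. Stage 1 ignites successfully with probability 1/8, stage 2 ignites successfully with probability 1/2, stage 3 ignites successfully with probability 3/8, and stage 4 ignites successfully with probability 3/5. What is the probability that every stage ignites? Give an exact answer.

Each stage is reached only if all earlier stages succeed, so
P = 1/8 × 1/2 × 3/8 × 3/5 = 9/640.

9/640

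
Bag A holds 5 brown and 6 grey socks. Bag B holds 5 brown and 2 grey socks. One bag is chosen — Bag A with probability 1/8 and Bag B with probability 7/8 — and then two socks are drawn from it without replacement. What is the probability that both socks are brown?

29/66

From Bag A: P(both brown) = (5/11)(4/10) = 2/11.
From Bag B: P(both brown) = (5/7)(4/6) = 10/21.
Total probability = (1/8)(2/11) + (7/8)(10/21) = 29/66.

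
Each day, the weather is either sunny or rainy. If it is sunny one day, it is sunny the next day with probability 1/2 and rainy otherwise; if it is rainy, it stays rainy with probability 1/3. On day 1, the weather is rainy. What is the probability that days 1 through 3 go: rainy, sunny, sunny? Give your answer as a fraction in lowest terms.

1/3

Day 1 is given. For each transition, use the conditional probability from the current state:
P(sunny | rainy) = 2/3; P(sunny | sunny) = 1/2.
P = 2/3 × 1/2 = 2/6 = 1/3.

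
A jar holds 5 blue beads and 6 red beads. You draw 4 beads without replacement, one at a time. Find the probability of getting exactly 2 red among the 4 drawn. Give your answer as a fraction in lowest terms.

One ordering (red drawn first) has probability 6/11 × 5/10 × 5/9 × 4/8 = 600/7920 = 5/66.
There are C(4,2) = 6 such orderings, each equally likely, so P = 6 × 5/66 = 5/11.

5/11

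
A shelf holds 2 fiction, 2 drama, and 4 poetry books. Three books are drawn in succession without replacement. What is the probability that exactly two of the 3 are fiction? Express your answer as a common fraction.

One ordering (fiction drawn first) has probability 2/8 × 1/7 × 6/6 = 12/336 = 1/28.
There are C(3,2) = 3 such orderings, each equally likely, so P = 3 × 1/28 = 3/28.

3/28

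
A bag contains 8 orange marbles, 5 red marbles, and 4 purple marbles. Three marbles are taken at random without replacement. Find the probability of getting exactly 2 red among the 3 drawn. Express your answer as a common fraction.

3/17

One ordering (red drawn first) has probability 5/17 × 4/16 × 12/15 = 240/4080 = 1/17.
There are C(3,2) = 3 such orderings, each equally likely, so P = 3 × 1/17 = 3/17.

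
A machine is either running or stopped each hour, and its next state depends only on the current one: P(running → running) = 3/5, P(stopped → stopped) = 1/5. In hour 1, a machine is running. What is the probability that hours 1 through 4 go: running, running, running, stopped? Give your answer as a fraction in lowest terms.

Hour 1 is given. For each transition, use the conditional probability from the current state:
P(running | running) = 3/5; P(running | running) = 3/5; P(stopped | running) = 2/5.
P = 3/5 × 3/5 × 2/5 = 18/125.

18/125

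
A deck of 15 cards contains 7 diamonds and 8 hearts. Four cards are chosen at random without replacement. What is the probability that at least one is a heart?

P(no hearts) = 7/15 × 6/14 × 5/13 × 4/12 = 840/32760 = 1/39.
P(at least one) = 1 − 1/39 = 38/39.

38/39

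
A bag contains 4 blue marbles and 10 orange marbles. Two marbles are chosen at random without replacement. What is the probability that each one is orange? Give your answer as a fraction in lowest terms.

45/91

P = 10/14 × 9/13 = 90/182 = 45/91.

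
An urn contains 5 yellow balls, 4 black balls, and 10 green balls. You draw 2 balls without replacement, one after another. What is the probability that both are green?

P = 10/19 × 9/18 = 90/342 = 5/19.

5/19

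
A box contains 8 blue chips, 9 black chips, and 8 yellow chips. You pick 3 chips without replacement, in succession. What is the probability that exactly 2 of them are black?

One ordering (black drawn first) has probability 9/25 × 8/24 × 16/23 = 1152/13800 = 48/575.
There are C(3,2) = 3 such orderings, each equally likely, so P = 3 × 48/575 = 144/575.

144/575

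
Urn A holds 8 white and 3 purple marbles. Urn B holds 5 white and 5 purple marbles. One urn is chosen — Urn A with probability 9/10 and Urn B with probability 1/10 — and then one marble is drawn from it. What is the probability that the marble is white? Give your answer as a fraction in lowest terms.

31/44

From Urn A: P(white) = 8/11.
From Urn B: P(white) = 5/10.
Total probability = (9/10)(8/11) + (1/10)(5/10) = 31/44.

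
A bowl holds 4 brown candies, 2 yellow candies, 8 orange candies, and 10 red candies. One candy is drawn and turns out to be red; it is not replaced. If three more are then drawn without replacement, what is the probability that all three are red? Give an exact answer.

12/253

With the first candy removed, 9 red remain out of 23.
P = 9/23 × 8/22 × 7/21 = 504/10626 = 12/253.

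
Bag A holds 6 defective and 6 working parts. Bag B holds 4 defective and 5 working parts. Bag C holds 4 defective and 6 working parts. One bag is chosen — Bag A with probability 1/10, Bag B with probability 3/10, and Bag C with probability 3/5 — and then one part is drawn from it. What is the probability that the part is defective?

127/300

From Bag A: P(defective) = 6/12.
From Bag B: P(defective) = 4/9.
From Bag C: P(defective) = 4/10.
Total probability = (1/10)(6/12) + (3/10)(4/9) + (3/5)(4/10) = 127/300.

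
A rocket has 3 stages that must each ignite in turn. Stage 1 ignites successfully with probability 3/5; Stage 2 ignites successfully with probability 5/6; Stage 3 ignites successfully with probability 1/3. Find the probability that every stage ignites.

1/6

Each stage is reached only if all earlier stages succeed, so
P = 3/5 × 5/6 × 1/3 = 15/90 = 1/6.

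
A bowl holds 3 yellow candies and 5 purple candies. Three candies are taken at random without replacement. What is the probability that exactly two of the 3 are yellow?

One ordering (yellow drawn first) has probability 3/8 × 2/7 × 5/6 = 30/336 = 5/56.
There are C(3,2) = 3 such orderings, each equally likely, so P = 3 × 5/56 = 15/56.

15/56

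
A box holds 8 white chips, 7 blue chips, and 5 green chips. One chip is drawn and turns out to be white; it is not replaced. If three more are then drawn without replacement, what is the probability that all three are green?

10/969

After the first draw, 5 of the remaining 19 chips are green.
P = 5/19 × 4/18 × 3/17 = 60/5814 = 10/969.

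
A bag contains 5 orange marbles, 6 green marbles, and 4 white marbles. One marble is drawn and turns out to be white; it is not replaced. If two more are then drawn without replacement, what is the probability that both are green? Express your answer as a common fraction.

15/91

With the first marble removed, 6 green remain out of 14.
P = 6/14 × 5/13 = 30/182 = 15/91.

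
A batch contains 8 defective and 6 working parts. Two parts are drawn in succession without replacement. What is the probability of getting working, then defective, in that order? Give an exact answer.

24/91

Each draw changes the counts, so multiply the conditional probabilities along the sequence:
P = 6/14 × 8/13 = 48/182 = 24/91.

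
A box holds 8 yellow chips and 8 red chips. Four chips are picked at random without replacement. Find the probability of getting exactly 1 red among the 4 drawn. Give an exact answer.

One ordering (red drawn first) has probability 8/16 × 8/15 × 7/14 × 6/13 = 2688/43680 = 4/65.
There are C(4,1) = 4 such orderings, each equally likely, so P = 4 × 4/65 = 16/65.

16/65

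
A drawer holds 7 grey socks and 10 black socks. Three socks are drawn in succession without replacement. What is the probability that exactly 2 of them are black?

One ordering (black drawn first) has probability 10/17 × 9/16 × 7/15 = 630/4080 = 21/136.
There are C(3,2) = 3 such orderings, each equally likely, so P = 3 × 21/136 = 63/136.

63/136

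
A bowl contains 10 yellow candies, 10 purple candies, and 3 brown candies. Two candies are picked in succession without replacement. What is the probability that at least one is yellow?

175/253

P(no yellow) = 13/23 × 12/22 = 156/506 = 78/253.
P(at least one) = 1 − 78/253 = 175/253.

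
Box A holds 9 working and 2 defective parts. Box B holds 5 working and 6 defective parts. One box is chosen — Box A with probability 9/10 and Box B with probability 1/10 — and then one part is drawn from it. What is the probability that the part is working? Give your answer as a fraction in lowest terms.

From Box A: P(working) = 9/11.
From Box B: P(working) = 5/11.
Total probability = (9/10)(9/11) + (1/10)(5/11) = 43/55.

43/55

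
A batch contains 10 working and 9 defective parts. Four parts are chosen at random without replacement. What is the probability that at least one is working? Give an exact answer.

P(no working) = 9/19 × 8/18 × 7/17 × 6/16 = 3024/93024 = 21/646.
P(at least one) = 1 − 21/646 = 625/646.

625/646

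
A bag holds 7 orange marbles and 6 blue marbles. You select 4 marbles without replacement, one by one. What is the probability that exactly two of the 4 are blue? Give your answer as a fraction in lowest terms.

63/143

One ordering (blue drawn first) has probability 6/13 × 5/12 × 7/11 × 6/10 = 1260/17160 = 21/286.
There are C(4,2) = 6 such orderings, each equally likely, so P = 6 × 21/286 = 63/143.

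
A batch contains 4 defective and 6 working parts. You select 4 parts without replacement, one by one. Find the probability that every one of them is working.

1/14

P(all working) = 6/10 × 5/9 × 4/8 × 3/7 = 360/5040 = 1/14.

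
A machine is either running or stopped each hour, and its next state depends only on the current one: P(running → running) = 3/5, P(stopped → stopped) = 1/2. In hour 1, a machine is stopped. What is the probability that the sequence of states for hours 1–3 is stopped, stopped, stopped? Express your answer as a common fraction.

Hour 1 is given. For each transition, use the conditional probability from the current state:
P(stopped | stopped) = 1/2; P(stopped | stopped) = 1/2.
P = 1/2 × 1/2 = 1/4.

1/4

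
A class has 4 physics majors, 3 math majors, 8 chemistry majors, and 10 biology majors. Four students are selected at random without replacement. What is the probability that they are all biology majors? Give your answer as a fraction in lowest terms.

P(all biology majors) = 10/25 × 9/24 × 8/23 × 7/22 = 5040/303600 = 21/1265.

21/1265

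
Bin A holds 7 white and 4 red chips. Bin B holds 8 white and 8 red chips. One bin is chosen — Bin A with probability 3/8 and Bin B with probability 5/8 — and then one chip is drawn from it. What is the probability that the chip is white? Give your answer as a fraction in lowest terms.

97/176

From Bin A: P(white) = 7/11.
From Bin B: P(white) = 8/16.
Total probability = (3/8)(7/11) + (5/8)(8/16) = 97/176.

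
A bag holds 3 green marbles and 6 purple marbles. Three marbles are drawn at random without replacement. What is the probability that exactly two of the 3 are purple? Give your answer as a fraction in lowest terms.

One ordering (purple drawn first) has probability 6/9 × 5/8 × 3/7 = 90/504 = 5/28.
There are C(3,2) = 3 such orderings, each equally likely, so P = 3 × 5/28 = 15/28.

15/28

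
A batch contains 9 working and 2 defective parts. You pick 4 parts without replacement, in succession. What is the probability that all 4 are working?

P(every draw is working) = 9/11 × 8/10 × 7/9 × 6/8 = 3024/7920 = 21/55.

21/55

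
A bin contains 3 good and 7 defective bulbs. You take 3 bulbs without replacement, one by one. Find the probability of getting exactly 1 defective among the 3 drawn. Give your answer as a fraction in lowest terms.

7/40

One ordering (defective drawn first) has probability 7/10 × 3/9 × 2/8 = 42/720 = 7/120.
There are C(3,1) = 3 such orderings, each equally likely, so P = 3 × 7/120 = 7/40.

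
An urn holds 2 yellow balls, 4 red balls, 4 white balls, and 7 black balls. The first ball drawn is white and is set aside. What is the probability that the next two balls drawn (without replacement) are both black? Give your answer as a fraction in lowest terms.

7/40

With the first ball removed, 7 black remain out of 16.
P = 7/16 × 6/15 = 42/240 = 7/40.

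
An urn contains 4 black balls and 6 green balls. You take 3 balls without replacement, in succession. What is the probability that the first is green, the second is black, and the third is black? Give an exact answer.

1/10

Chain rule:
P = 6/10 × 4/9 × 3/8 = 72/720 = 1/10.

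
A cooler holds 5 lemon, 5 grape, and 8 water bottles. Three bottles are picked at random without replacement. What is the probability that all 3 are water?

P(all water) = 8/18 × 7/17 × 6/16 = 336/4896 = 7/102.

7/102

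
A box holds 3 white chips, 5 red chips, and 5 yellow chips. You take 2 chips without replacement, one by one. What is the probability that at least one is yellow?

P(no yellow) = 8/13 × 7/12 = 56/156 = 14/39.
P(at least one) = 1 − 14/39 = 25/39.

25/39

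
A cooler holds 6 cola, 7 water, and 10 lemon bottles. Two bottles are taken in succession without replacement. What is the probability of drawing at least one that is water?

P(no water) = 16/23 × 15/22 = 240/506 = 120/253.
P(at least one) = 1 − 120/253 = 133/253.

133/253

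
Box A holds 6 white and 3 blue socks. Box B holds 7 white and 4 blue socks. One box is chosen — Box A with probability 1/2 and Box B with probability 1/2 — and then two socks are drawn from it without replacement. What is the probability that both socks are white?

From Box A: P(both white) = (6/9)(5/8) = 5/12.
From Box B: P(both white) = (7/11)(6/10) = 21/55.
Total probability = (1/2)(5/12) + (1/2)(21/55) = 527/1320.

527/1320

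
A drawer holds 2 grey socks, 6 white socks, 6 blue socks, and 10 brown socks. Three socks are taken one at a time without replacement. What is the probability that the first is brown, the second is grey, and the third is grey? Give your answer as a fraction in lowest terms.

5/3036

Multiply the probability of each draw given the previous ones:
P = 10/24 × 2/23 × 1/22 = 20/12144 = 5/3036.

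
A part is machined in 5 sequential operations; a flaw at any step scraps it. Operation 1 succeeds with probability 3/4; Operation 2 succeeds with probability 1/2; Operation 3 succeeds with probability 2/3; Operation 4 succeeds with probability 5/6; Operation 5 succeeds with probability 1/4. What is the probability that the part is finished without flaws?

Each stage is reached only if all earlier stages succeed, so
P = 3/4 × 1/2 × 2/3 × 5/6 × 1/4 = 30/576 = 5/96.

5/96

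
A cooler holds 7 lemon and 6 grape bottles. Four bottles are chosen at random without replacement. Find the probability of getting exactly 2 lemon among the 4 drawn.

One ordering (lemon drawn first) has probability 7/13 × 6/12 × 6/11 × 5/10 = 1260/17160 = 21/286.
There are C(4,2) = 6 such orderings, each equally likely, so P = 6 × 21/286 = 63/143.

63/143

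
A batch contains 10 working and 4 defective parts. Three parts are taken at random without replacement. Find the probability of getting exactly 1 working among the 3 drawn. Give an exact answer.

One ordering (working drawn first) has probability 10/14 × 4/13 × 3/12 = 120/2184 = 5/91.
There are C(3,1) = 3 such orderings, each equally likely, so P = 3 × 5/91 = 15/91.

15/91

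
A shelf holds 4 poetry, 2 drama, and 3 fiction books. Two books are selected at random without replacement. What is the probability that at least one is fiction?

P(no fiction) = 6/9 × 5/8 = 30/72 = 5/12.
P(at least one) = 1 − 5/12 = 7/12.

7/12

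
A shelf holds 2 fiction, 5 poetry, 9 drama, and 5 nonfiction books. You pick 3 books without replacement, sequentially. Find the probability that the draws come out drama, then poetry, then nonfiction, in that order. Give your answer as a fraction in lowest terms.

15/532

Each draw changes the counts, so multiply the conditional probabilities along the sequence:
P = 9/21 × 5/20 × 5/19 = 225/7980 = 15/532.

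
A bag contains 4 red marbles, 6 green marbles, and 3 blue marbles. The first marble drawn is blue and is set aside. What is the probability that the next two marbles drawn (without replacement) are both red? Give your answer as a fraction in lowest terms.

1/11

With the first marble removed, 4 red remain out of 12.
P = 4/12 × 3/11 = 12/132 = 1/11.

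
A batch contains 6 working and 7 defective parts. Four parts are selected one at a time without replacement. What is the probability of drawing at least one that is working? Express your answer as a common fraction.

136/143

P(no working) = 7/13 × 6/12 × 5/11 × 4/10 = 840/17160 = 7/143.
P(at least one) = 1 − 7/143 = 136/143.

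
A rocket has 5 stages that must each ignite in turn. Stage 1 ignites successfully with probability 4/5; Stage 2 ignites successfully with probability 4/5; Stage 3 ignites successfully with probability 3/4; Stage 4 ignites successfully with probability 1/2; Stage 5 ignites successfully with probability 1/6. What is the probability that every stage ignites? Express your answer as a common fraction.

1/25

The events are sequential, so multiply the conditional probabilities:
P = 4/5 × 4/5 × 3/4 × 1/2 × 1/6 = 48/1200 = 1/25.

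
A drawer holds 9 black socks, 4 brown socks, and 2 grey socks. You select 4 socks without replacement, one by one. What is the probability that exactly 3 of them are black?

One ordering (black drawn first) has probability 9/15 × 8/14 × 7/13 × 6/12 = 3024/32760 = 6/65.
There are C(4,3) = 4 such orderings, each equally likely, so P = 4 × 6/65 = 24/65.

24/65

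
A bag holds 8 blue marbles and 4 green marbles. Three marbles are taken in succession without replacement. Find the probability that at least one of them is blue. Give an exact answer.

P(no blue) = 4/12 × 3/11 × 2/10 = 24/1320 = 1/55.
P(at least one) = 1 − 1/55 = 54/55.

54/55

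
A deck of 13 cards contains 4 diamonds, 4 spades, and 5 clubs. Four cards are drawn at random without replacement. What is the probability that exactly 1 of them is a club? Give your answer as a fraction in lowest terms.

56/143

One ordering (a club drawn first) has probability 5/13 × 8/12 × 7/11 × 6/10 = 1680/17160 = 14/143.
There are C(4,1) = 4 such orderings, each equally likely, so P = 4 × 14/143 = 56/143.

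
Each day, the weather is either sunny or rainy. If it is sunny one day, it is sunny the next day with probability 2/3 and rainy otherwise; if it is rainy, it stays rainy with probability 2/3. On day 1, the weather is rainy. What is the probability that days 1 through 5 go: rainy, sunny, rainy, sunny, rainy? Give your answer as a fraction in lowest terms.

Day 1 is given. For each transition, use the conditional probability from the current state:
P(sunny | rainy) = 1/3; P(rainy | sunny) = 1/3; P(sunny | rainy) = 1/3; P(rainy | sunny) = 1/3.
P = 1/3 × 1/3 × 1/3 × 1/3 = 1/81.

1/81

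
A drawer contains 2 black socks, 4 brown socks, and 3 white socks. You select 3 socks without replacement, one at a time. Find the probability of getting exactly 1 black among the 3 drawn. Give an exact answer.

1/2

One ordering (black drawn first) has probability 2/9 × 7/8 × 6/7 = 84/504 = 1/6.
There are C(3,1) = 3 such orderings, each equally likely, so P = 3 × 1/6 = 1/2.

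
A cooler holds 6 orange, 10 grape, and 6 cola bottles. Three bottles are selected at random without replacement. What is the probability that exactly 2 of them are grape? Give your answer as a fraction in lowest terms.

One ordering (grape drawn first) has probability 10/22 × 9/21 × 12/20 = 1080/9240 = 9/77.
There are C(3,2) = 3 such orderings, each equally likely, so P = 3 × 9/77 = 27/77.

27/77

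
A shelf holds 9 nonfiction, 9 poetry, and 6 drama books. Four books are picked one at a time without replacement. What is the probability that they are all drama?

5/3542

P = 6/24 × 5/23 × 4/22 × 3/21 = 360/255024 = 5/3542.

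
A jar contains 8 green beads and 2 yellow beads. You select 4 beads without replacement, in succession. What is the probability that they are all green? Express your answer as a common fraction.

1/3

P(all green) = 8/10 × 7/9 × 6/8 × 5/7 = 1680/5040 = 1/3.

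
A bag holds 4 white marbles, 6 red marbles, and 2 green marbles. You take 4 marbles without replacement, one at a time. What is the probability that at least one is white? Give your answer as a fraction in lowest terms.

P(no white) = 8/12 × 7/11 × 6/10 × 5/9 = 1680/11880 = 14/99.
P(at least one) = 1 − 14/99 = 85/99.

85/99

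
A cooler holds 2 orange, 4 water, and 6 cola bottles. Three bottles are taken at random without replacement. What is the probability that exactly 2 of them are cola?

One ordering (cola drawn first) has probability 6/12 × 5/11 × 6/10 = 180/1320 = 3/22.
There are C(3,2) = 3 such orderings, each equally likely, so P = 3 × 3/22 = 9/22.

9/22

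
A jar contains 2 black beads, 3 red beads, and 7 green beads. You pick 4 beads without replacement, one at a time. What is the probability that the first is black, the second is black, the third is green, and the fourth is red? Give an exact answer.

7/1980

Multiply the probability of each draw given the previous ones:
P = 2/12 × 1/11 × 7/10 × 3/9 = 42/11880 = 7/1980.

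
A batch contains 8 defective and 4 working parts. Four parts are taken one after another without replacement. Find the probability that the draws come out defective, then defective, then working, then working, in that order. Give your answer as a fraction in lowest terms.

Chain rule:
P = 8/12 × 7/11 × 4/10 × 3/9 = 672/11880 = 28/495.

28/495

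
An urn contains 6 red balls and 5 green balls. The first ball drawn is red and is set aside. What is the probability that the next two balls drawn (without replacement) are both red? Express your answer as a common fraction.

After the first draw, 5 of the remaining 10 balls are red.
P = 5/10 × 4/9 = 20/90 = 2/9.

2/9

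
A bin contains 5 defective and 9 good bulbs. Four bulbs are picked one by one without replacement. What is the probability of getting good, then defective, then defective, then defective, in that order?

Each draw changes the counts, so multiply the conditional probabilities along the sequence:
P = 9/14 × 5/13 × 4/12 × 3/11 = 540/24024 = 45/2002.

45/2002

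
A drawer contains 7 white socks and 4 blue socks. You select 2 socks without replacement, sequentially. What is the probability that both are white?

P = 7/11 × 6/10 = 42/110 = 21/55.

21/55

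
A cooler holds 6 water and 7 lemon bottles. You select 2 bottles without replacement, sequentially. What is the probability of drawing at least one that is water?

19/26

P(no water) = 7/13 × 6/12 = 42/156 = 7/26.
P(at least one) = 1 − 7/26 = 19/26.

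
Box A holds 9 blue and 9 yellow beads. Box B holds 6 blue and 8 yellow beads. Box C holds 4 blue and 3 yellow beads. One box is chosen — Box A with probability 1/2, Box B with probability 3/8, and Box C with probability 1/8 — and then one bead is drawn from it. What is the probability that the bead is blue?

27/56

From Box A: P(blue) = 9/18.
From Box B: P(blue) = 6/14.
From Box C: P(blue) = 4/7.
Total probability = (1/2)(9/18) + (3/8)(6/14) + (1/8)(4/7) = 27/56.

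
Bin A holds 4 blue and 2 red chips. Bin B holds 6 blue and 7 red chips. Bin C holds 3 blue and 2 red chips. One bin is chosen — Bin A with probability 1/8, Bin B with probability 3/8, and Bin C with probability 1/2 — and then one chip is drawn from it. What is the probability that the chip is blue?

From Bin A: P(blue) = 4/6.
From Bin B: P(blue) = 6/13.
From Bin C: P(blue) = 3/5.
Total probability = (1/8)(4/6) + (3/8)(6/13) + (1/2)(3/5) = 217/390.

217/390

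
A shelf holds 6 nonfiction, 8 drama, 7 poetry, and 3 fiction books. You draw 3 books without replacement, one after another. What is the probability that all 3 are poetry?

P(all poetry) = 7/24 × 6/23 × 5/22 = 210/12144 = 35/2024.

35/2024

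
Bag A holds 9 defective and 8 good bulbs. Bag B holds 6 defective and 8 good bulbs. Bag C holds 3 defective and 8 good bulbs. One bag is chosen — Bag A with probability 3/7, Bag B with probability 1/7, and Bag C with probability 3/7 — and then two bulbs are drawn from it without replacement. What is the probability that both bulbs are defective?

191031/1191190

From Bag A: P(both defective) = (9/17)(8/16) = 9/34.
From Bag B: P(both defective) = (6/14)(5/13) = 15/91.
From Bag C: P(both defective) = (3/11)(2/10) = 3/55.
Total probability = (3/7)(9/34) + (1/7)(15/91) + (3/7)(3/55) = 191031/1191190.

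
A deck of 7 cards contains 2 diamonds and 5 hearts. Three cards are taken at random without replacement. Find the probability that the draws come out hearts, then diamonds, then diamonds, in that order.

1/21

Chain rule:
P = 5/7 × 2/6 × 1/5 = 10/210 = 1/21.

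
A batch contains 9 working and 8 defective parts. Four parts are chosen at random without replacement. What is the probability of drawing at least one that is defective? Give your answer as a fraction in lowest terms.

P(no defective) = 9/17 × 8/16 × 7/15 × 6/14 = 3024/57120 = 9/170.
P(at least one) = 1 − 9/170 = 161/170.

161/170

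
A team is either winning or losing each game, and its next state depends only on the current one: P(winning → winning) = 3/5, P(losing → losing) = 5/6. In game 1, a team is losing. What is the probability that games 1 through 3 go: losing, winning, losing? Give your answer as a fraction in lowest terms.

Game 1 is given. For each transition, use the conditional probability from the current state:
P(winning | losing) = 1/6; P(losing | winning) = 2/5.
P = 1/6 × 2/5 = 2/30 = 1/15.

1/15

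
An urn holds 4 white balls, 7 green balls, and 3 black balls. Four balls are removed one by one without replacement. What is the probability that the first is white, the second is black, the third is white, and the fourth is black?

Chain rule:
P = 4/14 × 3/13 × 3/12 × 2/11 = 72/24024 = 3/1001.

3/1001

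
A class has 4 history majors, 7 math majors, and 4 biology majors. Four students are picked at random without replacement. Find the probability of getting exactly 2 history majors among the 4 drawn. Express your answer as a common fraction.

One ordering (history majors drawn first) has probability 4/15 × 3/14 × 11/13 × 10/12 = 1320/32760 = 11/273.
There are C(4,2) = 6 such orderings, each equally likely, so P = 6 × 11/273 = 22/91.

22/91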